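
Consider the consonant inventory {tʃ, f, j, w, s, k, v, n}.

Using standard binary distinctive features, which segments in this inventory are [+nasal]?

n

The [+nasal] segments here are /n/; the remaining /tʃ, f, j, w, s, k, v/ are [-nasal].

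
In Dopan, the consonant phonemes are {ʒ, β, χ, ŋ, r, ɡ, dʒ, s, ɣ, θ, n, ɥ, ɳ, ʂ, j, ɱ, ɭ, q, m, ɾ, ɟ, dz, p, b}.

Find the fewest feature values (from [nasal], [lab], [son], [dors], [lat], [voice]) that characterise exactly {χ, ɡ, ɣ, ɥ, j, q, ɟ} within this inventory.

The class [-nasal], [+dorsal] has exactly /χ, ɡ, ɣ, ɥ, j, q, ɟ/ as its extension in this inventory. No smaller conjunction from the listed features achieves this: [+dorsal] alone would also admit /ŋ/; [-nasal] alone would also admit /ʒ, β, r, dʒ, …/; and checking the remaining single features turns up none with this extension.

[-nasal, +dors]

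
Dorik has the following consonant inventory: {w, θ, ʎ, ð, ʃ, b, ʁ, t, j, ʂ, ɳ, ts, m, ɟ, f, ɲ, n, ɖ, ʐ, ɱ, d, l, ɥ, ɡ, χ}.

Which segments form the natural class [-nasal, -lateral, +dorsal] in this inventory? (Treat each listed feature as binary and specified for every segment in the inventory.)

First, the [-nasal] segments are /w, θ, ʎ, ð, ʃ, b, ʁ, t, j, ʂ, ts, ɟ, f, ɖ, ʐ, d, l, ɥ, ɡ, χ/.
Of those, [-lateral] gives /w, θ, ð, ʃ, b, ʁ, t, j, ʂ, ts, ɟ, f, ɖ, ʐ, d, ɥ, ɡ, χ/.
Among these, [+dorsal] leaves /w, ʁ, j, ɟ, ɥ, ɡ, χ/.

w, ʁ, j, ɟ, ɥ, ɡ, χ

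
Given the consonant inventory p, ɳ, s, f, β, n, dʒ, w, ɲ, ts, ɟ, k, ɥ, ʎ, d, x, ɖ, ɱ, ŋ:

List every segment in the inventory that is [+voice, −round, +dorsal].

ɲ, ɟ, ʎ, ŋ

First, the [+voice] segments are /ɳ, β, n, dʒ, w, ɲ, ɟ, ɥ, ʎ, d, ɖ, ɱ, ŋ/.
Among these, [−round] gives /ɳ, β, n, dʒ, ɲ, ɟ, ʎ, d, ɖ, ɱ, ŋ/.
Within that set, [+dorsal] leaves /ɲ, ɟ, ʎ, ŋ/.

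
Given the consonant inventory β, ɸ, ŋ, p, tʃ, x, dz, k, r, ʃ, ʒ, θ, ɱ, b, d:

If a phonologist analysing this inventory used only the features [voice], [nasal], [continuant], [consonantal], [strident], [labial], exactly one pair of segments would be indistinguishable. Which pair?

θ, x

/θ/ (voiceless dental fricative) and /x/ (voiceless velar fricative) are both [−voice], [−nasal], [+continuant], [+consonantal], [−strident], [−labial], so none of the listed features separates them. (They do differ in [coronal] and [dorsal], which are not among the given features.) Every other pair in the inventory differs on at least one listed feature.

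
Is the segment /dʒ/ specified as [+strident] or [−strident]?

[+strident]

/dʒ/ is the voiced postalveolar affricate. The feature [strident] marks segments high-amplitude, high-frequency frication (the sibilants); /dʒ/ has this property, so it is [+strident].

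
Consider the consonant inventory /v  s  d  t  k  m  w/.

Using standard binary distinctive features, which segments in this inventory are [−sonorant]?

The feature [sonorant] marks segments produced without turbulent airflow (nasals, liquids, glides, vowels). In this inventory /v, s, d, t, k/ lack that property, so they are [−sonorant]; /m, w/ are [+sonorant].

v, s, d, t, k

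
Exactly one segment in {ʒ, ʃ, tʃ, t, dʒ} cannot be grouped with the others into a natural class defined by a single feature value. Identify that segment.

[anterior] (equivalently [strident], [distributed]) groups all but one: /tʃ, ʒ, ʃ, dʒ/ share [-anterior] while /t/ (voiceless alveolar stop) alone is [+anterior]. Removing any other segment would not leave a single-feature class that excludes it.

t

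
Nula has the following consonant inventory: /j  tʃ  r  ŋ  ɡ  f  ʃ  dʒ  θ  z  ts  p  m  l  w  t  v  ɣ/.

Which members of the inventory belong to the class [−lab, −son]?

First, the [−labial] segments are /j, tʃ, r, ŋ, ɡ, ʃ, dʒ, θ, z, ts, l, t, ɣ/.
Within that set, [−sonorant] leaves /tʃ, ɡ, ʃ, dʒ, θ, z, ts, t, ɣ/.

tʃ, ɡ, ʃ, dʒ, θ, z, ts, t, ɣ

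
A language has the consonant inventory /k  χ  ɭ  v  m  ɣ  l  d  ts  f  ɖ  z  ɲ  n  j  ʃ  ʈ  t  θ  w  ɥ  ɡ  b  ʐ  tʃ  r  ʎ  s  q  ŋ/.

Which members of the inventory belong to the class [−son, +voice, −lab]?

Eliminate segments failing any feature: /k, χ, ts, f, ʃ, ʈ, t, θ, tʃ, s, q/ are [−voice]; /ɭ, m, l, ɲ, n, j, w, ɥ, r, ʎ, ŋ/ are [+sonorant]; /v, b/ are [+labial]. The remaining /ɣ, d, ɖ, z, ɡ, ʐ/ satisfy [−sonorant], [+voice], [−labial].

ɣ, d, ɖ, z, ɡ, ʐ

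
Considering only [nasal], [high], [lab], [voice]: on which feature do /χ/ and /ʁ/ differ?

[voice]

/χ/ is the voiceless uvular fricative and /ʁ/ is the voiced uvular fricative. Both are [−nasal], [−high], [−labial]. /χ/ is [−voice] while /ʁ/ is [+voice], so the distinguishing feature is [voice].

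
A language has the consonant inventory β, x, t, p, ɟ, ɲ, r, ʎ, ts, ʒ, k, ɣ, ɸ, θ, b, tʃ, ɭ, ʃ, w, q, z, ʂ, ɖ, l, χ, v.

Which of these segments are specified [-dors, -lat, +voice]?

Eliminate segments failing any feature: /x, ɟ, ɲ, ʎ, k, ɣ, w, q, χ/ are [+dorsal]; /t, p, ts, ɸ, θ, tʃ, ʃ, ʂ/ are [-voice]; /ɭ, l/ are [+lateral]. The remaining /β, r, ʒ, b, z, ɖ, v/ satisfy [-dorsal], [-lateral], [+voice].

β, r, ʒ, b, z, ɖ, v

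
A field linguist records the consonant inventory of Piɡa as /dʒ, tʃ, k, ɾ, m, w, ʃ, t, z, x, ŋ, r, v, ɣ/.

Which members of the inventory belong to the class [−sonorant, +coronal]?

Eliminate segments failing any feature: /k, x, v, ɣ/ are [−coronal]; /ɾ, m, w, ŋ, r/ are [+sonorant]. The remaining /dʒ, tʃ, ʃ, t, z/ satisfy [−sonorant], [+coronal].

dʒ, tʃ, ʃ, t, z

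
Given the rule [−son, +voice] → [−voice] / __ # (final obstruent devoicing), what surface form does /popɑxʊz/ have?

/z/ satisfies [−son, +voice] and sits in __ #. The [−voice] counterpart of the voiced alveolar fricative is /s/. Other segments in /popɑxʊz/ either fail the structural description or are not in the environment, so the surface form is [popɑxʊs].

[popɑxʊs]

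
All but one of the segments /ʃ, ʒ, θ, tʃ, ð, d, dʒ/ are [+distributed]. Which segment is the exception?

Every segment except /d/ is [+distributed]. /d/ (voiced alveolar stop) is [−distributed], so it is the exception.

d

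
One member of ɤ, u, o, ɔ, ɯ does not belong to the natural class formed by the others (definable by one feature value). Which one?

/u, o, ɯ, ɤ/ are all [+tense], but /ɔ/ (mid back rounded lax vowel) is [-tense]. No other single segment can be removed to leave a set sharing one feature value that the removed segment lacks, so /ɔ/ is the odd one out.

ɔ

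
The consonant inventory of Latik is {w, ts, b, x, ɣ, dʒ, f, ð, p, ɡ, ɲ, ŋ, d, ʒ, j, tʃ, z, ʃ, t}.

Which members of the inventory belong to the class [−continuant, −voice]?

Eliminate segments failing any feature: /w, x, ɣ, f, ð, ʒ, j, z, ʃ/ are [+continuant]; /b, dʒ, ɡ, ɲ, ŋ, d/ are [+voice]. The remaining /ts, p, tʃ, t/ satisfy [−continuant], [−voice].

ts, p, tʃ, t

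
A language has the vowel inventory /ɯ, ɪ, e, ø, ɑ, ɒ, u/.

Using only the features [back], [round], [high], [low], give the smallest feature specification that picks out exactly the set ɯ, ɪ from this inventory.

[+high, −round]

The class [+high], [−round] has exactly /ɯ, ɪ/ as its extension in this inventory. No smaller conjunction from the listed features achieves this: [−round] alone would also admit /e, ɑ/; [+high] alone would also admit /u/; and checking the remaining single features turns up none with this extension.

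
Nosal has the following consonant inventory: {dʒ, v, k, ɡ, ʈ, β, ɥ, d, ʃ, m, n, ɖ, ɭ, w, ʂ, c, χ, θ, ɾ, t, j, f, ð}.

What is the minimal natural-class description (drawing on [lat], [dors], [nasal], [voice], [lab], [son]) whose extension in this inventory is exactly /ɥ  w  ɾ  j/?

Every target segment is [+sonorant], [−nasal], [−lateral]; each remaining inventory member fails at least one of these. Each conjunct is needed — [−nasal, −lateral] alone would also admit /dʒ, v, k, ɡ, …/; [+sonorant, −lateral] alone would also admit /m, n/; [+sonorant, −nasal] alone would also admit /ɭ/ — and no other combination of two listed features has exactly this extension, so three is the minimum.

[+son, −nasal, −lat]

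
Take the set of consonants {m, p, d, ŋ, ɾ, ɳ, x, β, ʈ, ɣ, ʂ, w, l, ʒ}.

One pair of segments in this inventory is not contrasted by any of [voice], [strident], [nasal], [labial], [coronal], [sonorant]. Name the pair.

l, ɾ

/l/ (alveolar lateral approximant) and /ɾ/ (alveolar tap) are both [+voice], [-strident], [-nasal], [-labial], [+coronal], [+sonorant], so none of the listed features separates them. (They do differ in [lateral], which is not among the given features.) Every other pair in the inventory differs on at least one listed feature.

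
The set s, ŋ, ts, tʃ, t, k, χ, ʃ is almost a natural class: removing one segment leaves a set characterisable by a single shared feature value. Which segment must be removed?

[voice] (equivalently [sonorant], [nasal]) groups all but one: /k, t, s, ʃ, χ, tʃ, ts/ share [-voice] while /ŋ/ (velar nasal) alone is [+voice]. Removing any other segment would not leave a single-feature class that excludes it.

ŋ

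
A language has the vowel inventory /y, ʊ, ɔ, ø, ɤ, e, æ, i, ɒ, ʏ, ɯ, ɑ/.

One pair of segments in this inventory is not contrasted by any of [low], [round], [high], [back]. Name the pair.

y, ʏ

Both /y/ and /ʏ/ are [-low], [+round], [+high], [-back]. Since the list omits [tense] — which does distinguish the high front rounded tense vowel from the high front rounded lax vowel — this pair collapses; all other pairs remain distinct.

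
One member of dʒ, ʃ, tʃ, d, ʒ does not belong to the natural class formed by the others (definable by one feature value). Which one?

d

The remaining segments after removing /d/ share [-anterior]; /d/ (voiced alveolar stop) is [+anterior]. For every other candidate removal, the leftover set fails to share any single feature value that the removed segment lacks.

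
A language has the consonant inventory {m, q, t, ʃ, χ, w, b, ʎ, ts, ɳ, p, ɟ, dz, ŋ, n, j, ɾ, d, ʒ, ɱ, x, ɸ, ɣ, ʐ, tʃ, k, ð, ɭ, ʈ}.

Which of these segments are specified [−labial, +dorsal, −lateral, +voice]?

Eliminate segments failing any feature: /m, w, b, p, ɱ, ɸ/ are [+labial]; /q, χ, x, k/ are [−voice]; /t, ʃ, ts, ɳ, dz, n, ɾ, d, ʒ, ʐ, tʃ, ð, ɭ, ʈ/ are [−dorsal]; /ʎ/ is [+lateral]. The remaining /ɟ, ŋ, j, ɣ/ satisfy [−labial], [+dorsal], [−lateral], [+voice].

ɟ, ŋ, j, ɣ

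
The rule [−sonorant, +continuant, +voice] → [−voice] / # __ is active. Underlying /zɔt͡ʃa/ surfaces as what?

[sɔt͡ʃa]

The only segment in the rule's environment that also matches [−sonorant, +continuant, +voice] is /z/. Applying [−voice] turns the voiced alveolar fricative into /s/ (voiceless alveolar fricative), giving [sɔt͡ʃa].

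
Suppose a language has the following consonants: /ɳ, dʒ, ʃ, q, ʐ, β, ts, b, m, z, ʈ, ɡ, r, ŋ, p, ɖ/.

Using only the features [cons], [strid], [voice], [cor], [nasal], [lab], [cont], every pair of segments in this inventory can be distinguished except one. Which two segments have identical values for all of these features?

Both /z/ and /ʐ/ are [+consonantal], [+strident], [+voice], [+coronal], [-nasal], [-labial], [+continuant]. Since the list omits [anterior] — which does distinguish the voiced alveolar fricative from the voiced retroflex fricative — this pair collapses; all other pairs remain distinct.

z, ʐ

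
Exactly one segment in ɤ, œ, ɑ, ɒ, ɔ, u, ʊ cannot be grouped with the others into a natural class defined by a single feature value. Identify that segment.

œ

[back] groups all but one: /ɔ, ʊ, ɤ, ɒ, ɑ, u/ share [+back] while /œ/ (mid front rounded lax vowel) alone is [-back]. Removing any other segment would not leave a single-feature class that excludes it.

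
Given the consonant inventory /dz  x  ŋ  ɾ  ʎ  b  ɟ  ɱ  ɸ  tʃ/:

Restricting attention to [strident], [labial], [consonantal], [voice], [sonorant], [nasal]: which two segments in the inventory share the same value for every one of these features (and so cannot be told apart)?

/ʎ/ (palatal lateral approximant) and /ɾ/ (alveolar tap) are both [−strident], [−labial], [+consonantal], [+voice], [+sonorant], [−nasal], so none of the listed features separates them. (They do differ in [lateral] and [dorsal], which are not among the given features.) Every other pair in the inventory differs on at least one listed feature.

ʎ, ɾ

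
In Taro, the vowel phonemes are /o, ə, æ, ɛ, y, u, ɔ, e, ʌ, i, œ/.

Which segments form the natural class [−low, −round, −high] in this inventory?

ə, ɛ, e, ʌ

Eliminate segments failing any feature: /o, y, u, ɔ, œ/ are [+round]; /æ/ is [+low]; /i/ is [+high]. The remaining /ə, ɛ, e, ʌ/ satisfy [−low], [−round], [−high].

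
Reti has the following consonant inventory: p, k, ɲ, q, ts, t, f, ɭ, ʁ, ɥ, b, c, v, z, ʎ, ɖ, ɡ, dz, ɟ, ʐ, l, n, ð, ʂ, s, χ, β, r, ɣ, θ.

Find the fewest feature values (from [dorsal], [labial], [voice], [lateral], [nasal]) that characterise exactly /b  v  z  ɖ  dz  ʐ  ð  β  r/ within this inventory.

Every target segment is [+voice], [-nasal], [-lateral], [-dorsal]; each remaining inventory member fails at least one of these. Each conjunct is needed — [-nasal, -lateral, -dorsal] alone would also admit /p, ts, t, f, …/; [+voice, -lateral, -dorsal] alone would also admit /n/; [+voice, -nasal, -dorsal] alone would also admit /ɭ, l/; [+voice, -nasal, -lateral] alone would also admit /ʁ, ɥ, ɡ, ɟ, …/ — and no other combination of three listed features has exactly this extension, so four is the minimum.

[+voice, -nasal, -lateral, -dorsal]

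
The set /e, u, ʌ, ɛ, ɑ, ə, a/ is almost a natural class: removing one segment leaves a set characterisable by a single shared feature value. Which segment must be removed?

/e, ɑ, ɛ, a, ə, ʌ/ are all [-round], but /u/ (high back rounded tense vowel) is [+round]. No other single segment can be removed to leave a set sharing one feature value that the removed segment lacks, so /u/ is the odd one out.

u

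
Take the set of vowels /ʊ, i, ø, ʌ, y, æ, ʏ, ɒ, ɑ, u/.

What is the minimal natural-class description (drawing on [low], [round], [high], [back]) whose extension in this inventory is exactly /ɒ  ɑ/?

[+low, +back]

Every target segment is [+low], [+back]; each remaining inventory member fails at least one of these. Each conjunct is needed — [+back] alone would also admit /ʊ, ʌ, u/; [+low] alone would also admit /æ/ — and no other single listed feature has exactly this extension, so two is the minimum.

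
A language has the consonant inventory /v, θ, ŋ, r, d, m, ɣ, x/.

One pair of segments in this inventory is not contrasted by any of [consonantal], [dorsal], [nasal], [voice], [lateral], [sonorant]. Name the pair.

d, v

Both /d/ and /v/ are [+consonantal], [-dorsal], [-nasal], [+voice], [-lateral], [-sonorant]. Since the list omits [continuant], [labial] and [coronal] — which do distinguish the voiced alveolar stop from the voiced labiodental fricative — this pair collapses; all other pairs remain distinct.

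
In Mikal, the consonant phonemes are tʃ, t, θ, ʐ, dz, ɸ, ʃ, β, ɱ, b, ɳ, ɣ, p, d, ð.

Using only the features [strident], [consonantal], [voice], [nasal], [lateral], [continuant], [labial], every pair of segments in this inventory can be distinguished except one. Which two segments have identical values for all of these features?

ɣ, ð

/ɣ/ (voiced velar fricative) and /ð/ (voiced dental fricative) are both [-strident], [+consonantal], [+voice], [-nasal], [-lateral], [+continuant], [-labial], so none of the listed features separates them. (They do differ in [coronal] and [dorsal], which are not among the given features.) Every other pair in the inventory differs on at least one listed feature.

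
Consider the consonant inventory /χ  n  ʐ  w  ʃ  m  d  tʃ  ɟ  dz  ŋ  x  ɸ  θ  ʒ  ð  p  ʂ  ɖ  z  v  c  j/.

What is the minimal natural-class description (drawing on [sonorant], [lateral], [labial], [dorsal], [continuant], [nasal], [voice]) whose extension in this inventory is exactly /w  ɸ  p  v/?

[−nasal, +labial]

Every target segment is [−nasal], [+labial]; each remaining inventory member fails at least one of these. Each conjunct is needed — [+labial] alone would also admit /m/; [−nasal] alone would also admit /χ, ʐ, ʃ, d, …/ — and no other single listed feature has exactly this extension, so two is the minimum.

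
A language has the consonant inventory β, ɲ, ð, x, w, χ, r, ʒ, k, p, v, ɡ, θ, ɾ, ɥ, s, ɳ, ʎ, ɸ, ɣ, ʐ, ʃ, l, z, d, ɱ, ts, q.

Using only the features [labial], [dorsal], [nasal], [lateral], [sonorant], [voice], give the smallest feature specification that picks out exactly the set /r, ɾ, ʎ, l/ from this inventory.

[+sonorant, -nasal, -labial]

/r, ɾ, ʎ, l/ are all [+sonorant], [-nasal], [-labial], and no other segment in the inventory matches all three values. Dropping any one of them over-generates: [-nasal, -labial] alone would also admit /ð, x, χ, ʒ, …/; [+sonorant, -labial] alone would also admit /ɲ, ɳ/; [+sonorant, -nasal] alone would also admit /w, ɥ/. No other combination of two listed features picks out exactly this set either, so fewer than three features will not do.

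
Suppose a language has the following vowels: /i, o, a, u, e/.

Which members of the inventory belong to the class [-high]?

The feature [high] marks segments produced with the tongue body raised. In this inventory /o, a, e/ lack that property, so they are [-high]; /i, u/ are [+high].

o, a, e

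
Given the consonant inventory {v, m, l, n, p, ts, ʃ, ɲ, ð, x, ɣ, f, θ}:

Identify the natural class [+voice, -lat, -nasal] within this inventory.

Checking each segment against [+voice], [-lateral], [-nasal]: /v/ (voiced labiodental fricative), /ð/ (voiced dental fricative), /ɣ/ (voiced velar fricative) satisfy every feature; every other segment in the inventory fails at least one.

v, ð, ɣ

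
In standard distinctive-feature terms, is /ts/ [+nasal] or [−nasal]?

[−nasal]

As the voiceless alveolar affricate, /ts/ is [−nasal].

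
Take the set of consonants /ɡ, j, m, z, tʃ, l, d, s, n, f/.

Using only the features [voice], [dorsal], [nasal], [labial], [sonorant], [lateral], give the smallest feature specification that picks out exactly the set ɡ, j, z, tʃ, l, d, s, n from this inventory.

Every target segment is [−labial] and no other inventory member is, so one feature is enough.

[−labial]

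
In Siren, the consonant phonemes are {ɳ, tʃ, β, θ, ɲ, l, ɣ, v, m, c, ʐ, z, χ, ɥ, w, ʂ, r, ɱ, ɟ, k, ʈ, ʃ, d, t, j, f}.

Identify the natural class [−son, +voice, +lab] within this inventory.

Among the inventory, the [−sonorant] segments are /tʃ, β, θ, ɣ, v, c, ʐ, z, χ, ʂ, ɟ, k, ʈ, ʃ, d, t, f/.
Among these, [+voice] gives /β, ɣ, v, ʐ, z, ɟ, d/.
Among these, [+labial] leaves /β, v/.

β, v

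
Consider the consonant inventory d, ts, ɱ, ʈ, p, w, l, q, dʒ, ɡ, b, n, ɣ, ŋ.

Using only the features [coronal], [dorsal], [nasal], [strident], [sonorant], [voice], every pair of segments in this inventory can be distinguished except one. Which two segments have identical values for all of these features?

/ɡ/ (voiced velar stop) and /ɣ/ (voiced velar fricative) are both [−coronal], [+dorsal], [−nasal], [−strident], [−sonorant], [+voice], so none of the listed features separates them. (They do differ in [continuant], which is not among the given features.) Every other pair in the inventory differs on at least one listed feature.

ɡ, ɣ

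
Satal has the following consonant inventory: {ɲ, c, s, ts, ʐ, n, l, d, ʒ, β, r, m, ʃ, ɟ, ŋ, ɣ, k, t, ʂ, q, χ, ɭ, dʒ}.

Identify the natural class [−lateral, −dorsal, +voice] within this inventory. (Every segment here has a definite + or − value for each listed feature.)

The [−lateral] segments are /ɲ, c, s, ts, ʐ, n, d, ʒ, β, r, m, ʃ, ɟ, ŋ, ɣ, k, t, ʂ, q, χ, dʒ/.
Of those, [−dorsal] gives /s, ts, ʐ, n, d, ʒ, β, r, m, ʃ, t, ʂ, dʒ/.
Within that set, [+voice] leaves /ʐ, n, d, ʒ, β, r, m, dʒ/.

ʐ, n, d, ʒ, β, r, m, dʒ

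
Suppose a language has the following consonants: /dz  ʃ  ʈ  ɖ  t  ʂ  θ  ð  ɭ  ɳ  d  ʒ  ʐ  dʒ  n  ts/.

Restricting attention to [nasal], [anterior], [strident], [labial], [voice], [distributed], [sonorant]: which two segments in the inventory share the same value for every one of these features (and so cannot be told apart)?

Both /dʒ/ and /ʒ/ are [−nasal], [−anterior], [+strident], [−labial], [+voice], [+distributed], [−sonorant]. Since the list omits [continuant] — which does distinguish the voiced postalveolar affricate from the voiced postalveolar fricative — this pair collapses; all other pairs remain distinct.

dʒ, ʒ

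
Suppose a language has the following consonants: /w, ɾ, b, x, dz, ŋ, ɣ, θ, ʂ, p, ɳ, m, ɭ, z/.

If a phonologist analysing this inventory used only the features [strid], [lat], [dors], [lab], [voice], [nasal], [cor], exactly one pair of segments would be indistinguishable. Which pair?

On the given features, /dz/ and /z/ have an identical profile: [+strident], [−lateral], [−dorsal], [−labial], [+voice], [−nasal], [+coronal]. No other two segments in the inventory coincide on all 7 features. (They do differ in [continuant], which is not among the given features.)

dz, z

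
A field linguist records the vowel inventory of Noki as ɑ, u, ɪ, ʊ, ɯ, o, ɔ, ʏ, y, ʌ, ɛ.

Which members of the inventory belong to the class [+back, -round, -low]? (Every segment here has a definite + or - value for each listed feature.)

ɯ, ʌ

Checking each segment against [+back], [-round], [-low]: /ɯ/ (high back unrounded vowel), /ʌ/ (mid back unrounded lax vowel) satisfy every feature; every other segment in the inventory fails at least one.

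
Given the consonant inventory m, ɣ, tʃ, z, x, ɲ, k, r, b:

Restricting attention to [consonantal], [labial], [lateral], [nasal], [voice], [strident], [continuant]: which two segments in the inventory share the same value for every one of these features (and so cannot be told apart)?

On the given features, /ɣ/ and /r/ have an identical profile: [+consonantal], [−labial], [−lateral], [−nasal], [+voice], [−strident], [+continuant]. No other two segments in the inventory coincide on all 7 features. (They do differ in [sonorant], [coronal] and [dorsal], which are not among the given features.)

ɣ, r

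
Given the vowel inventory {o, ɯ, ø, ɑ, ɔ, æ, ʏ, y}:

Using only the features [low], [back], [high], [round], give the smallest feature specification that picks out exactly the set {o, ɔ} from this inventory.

[+back, +round]

The class [+back], [+round] has exactly /o, ɔ/ as its extension in this inventory. No smaller conjunction from the listed features achieves this: [+round] alone would also admit /ø, ʏ, y/; [+back] alone would also admit /ɯ, ɑ/; and checking the remaining single features turns up none with this extension.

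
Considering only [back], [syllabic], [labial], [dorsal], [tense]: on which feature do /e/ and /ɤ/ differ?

[back]

/e/ is the mid front unrounded tense vowel and /ɤ/ is the mid back unrounded tense vowel. Both are [+syllabic], [-labial], [+dorsal], [+tense]. /e/ is [-back] while /ɤ/ is [+back], so the distinguishing feature is [back].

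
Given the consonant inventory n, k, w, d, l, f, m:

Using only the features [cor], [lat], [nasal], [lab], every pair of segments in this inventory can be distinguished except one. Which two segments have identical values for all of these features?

On the given features, /f/ and /w/ have an identical profile: [−coronal], [−lateral], [−nasal], [+labial]. No other two segments in the inventory coincide on all 4 features. (They do differ in [sonorant], [voice], [round] and [dorsal], which are not among the given features.)

f, w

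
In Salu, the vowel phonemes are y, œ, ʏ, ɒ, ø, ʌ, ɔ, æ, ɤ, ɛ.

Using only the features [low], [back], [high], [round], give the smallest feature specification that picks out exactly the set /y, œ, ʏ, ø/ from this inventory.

Every target segment is [-back], [+round]; each remaining inventory member fails at least one of these. Each conjunct is needed — [+round] alone would also admit /ɒ, ɔ/; [-back] alone would also admit /æ, ɛ/ — and no other single listed feature has exactly this extension, so two is the minimum.

[-back, +round]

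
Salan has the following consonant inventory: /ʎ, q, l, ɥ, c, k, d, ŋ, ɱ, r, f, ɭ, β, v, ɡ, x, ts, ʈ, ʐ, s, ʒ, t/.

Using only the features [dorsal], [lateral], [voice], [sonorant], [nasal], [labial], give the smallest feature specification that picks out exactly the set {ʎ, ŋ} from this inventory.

Every target segment is [+sonorant], [-labial], [+dorsal]; each remaining inventory member fails at least one of these. Each conjunct is needed — [-labial, +dorsal] alone would also admit /q, c, k, ɡ, …/; [+sonorant, +dorsal] alone would also admit /ɥ/; [+sonorant, -labial] alone would also admit /l, r, ɭ/ — and no other combination of two listed features has exactly this extension, so three is the minimum.

[+sonorant, -labial, +dorsal]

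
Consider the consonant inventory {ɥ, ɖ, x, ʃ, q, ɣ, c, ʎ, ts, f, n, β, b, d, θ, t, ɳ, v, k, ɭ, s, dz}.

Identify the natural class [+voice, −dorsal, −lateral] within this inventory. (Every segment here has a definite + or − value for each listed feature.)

Among the inventory, the [+voice] segments are /ɥ, ɖ, ɣ, ʎ, n, β, b, d, ɳ, v, ɭ, dz/.
Within that set, [−dorsal] gives /ɖ, n, β, b, d, ɳ, v, ɭ, dz/.
Among these, [−lateral] leaves /ɖ, n, β, b, d, ɳ, v, dz/.

ɖ, n, β, b, d, ɳ, v, dz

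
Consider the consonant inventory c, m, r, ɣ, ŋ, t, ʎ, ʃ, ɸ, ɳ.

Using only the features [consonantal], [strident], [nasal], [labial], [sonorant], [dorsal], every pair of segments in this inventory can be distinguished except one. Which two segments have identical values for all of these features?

ɣ, c

Both /ɣ/ and /c/ are [+consonantal], [−strident], [−nasal], [−labial], [−sonorant], [+dorsal]. Since the list omits [voice], [continuant] and [back] — which do distinguish the voiced velar fricative from the voiceless palatal stop — this pair collapses; all other pairs remain distinct.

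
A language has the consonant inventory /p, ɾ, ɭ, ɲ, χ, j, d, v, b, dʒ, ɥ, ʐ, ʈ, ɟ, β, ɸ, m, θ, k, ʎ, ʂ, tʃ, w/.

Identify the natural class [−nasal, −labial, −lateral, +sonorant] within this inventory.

Checking each segment against [−nasal], [−labial], [−lateral], [+sonorant]: /ɾ/ (alveolar tap), /j/ (palatal glide) satisfy every feature; every other segment in the inventory fails at least one.

ɾ, j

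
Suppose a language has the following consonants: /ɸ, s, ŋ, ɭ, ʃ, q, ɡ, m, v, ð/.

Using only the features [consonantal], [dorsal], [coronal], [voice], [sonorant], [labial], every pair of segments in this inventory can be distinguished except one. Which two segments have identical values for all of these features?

Both /s/ and /ʃ/ are [+consonantal], [−dorsal], [+coronal], [−voice], [−sonorant], [−labial]. Since the list omits [anterior] and [distributed] — which do distinguish the voiceless alveolar fricative from the voiceless postalveolar fricative — this pair collapses; all other pairs remain distinct.

s, ʃ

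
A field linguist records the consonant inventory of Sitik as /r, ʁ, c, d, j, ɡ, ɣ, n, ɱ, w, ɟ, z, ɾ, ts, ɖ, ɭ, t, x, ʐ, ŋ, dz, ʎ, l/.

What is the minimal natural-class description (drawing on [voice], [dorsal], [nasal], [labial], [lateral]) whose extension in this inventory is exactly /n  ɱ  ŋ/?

[+nasal]

/n, ɱ, ŋ/ are exactly the [+nasal] segments in the inventory, so a single feature suffices.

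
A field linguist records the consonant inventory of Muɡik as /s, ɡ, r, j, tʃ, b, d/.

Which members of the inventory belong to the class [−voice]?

s, tʃ

The [−voice] segments here are /s, tʃ/; the remaining /ɡ, r, j, b, d/ are [+voice].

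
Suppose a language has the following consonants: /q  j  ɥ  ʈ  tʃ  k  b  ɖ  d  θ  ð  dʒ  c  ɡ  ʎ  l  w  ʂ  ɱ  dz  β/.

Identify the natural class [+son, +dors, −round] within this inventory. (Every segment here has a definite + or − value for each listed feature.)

Eliminate segments failing any feature: /q, ʈ, tʃ, k, b, ɖ, d, θ, ð, dʒ, c, ɡ, ʂ, dz, β/ are [−sonorant]; /ɥ, w/ are [+round]; /l, ɱ/ are [−dorsal]. The remaining /j, ʎ/ satisfy [+sonorant], [+dorsal], [−round].

j, ʎ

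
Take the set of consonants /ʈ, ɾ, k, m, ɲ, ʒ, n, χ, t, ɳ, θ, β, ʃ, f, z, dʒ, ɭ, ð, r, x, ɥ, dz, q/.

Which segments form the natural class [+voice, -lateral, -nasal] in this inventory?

Eliminate segments failing any feature: /ʈ, k, χ, t, θ, ʃ, f, x, q/ are [-voice]; /m, ɲ, n, ɳ/ are [+nasal]; /ɭ/ is [+lateral]. The remaining /ɾ, ʒ, β, z, dʒ, ð, r, ɥ, dz/ satisfy [+voice], [-lateral], [-nasal].

ɾ, ʒ, β, z, dʒ, ð, r, ɥ, dz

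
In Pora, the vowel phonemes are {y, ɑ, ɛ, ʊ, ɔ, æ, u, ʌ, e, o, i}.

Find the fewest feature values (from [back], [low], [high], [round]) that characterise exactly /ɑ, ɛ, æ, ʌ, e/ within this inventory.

/ɑ, ɛ, æ, ʌ, e/ are all [−high], [−round], and no other segment in the inventory matches both values. Dropping any one of them over-generates: [−round] alone would also admit /i/; [−high] alone would also admit /ɔ, o/. No other single listed feature picks out exactly this set either, so fewer than two features will not do.

[−high, −round]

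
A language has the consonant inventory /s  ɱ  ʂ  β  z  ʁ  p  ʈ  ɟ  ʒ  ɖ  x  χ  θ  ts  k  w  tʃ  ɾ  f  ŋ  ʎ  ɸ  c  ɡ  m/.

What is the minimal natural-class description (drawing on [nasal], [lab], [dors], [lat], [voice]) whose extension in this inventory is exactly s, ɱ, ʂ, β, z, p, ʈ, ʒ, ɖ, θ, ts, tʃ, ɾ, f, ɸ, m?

[-dors]

Every target segment is [-dorsal] and no other inventory member is, so one feature is enough.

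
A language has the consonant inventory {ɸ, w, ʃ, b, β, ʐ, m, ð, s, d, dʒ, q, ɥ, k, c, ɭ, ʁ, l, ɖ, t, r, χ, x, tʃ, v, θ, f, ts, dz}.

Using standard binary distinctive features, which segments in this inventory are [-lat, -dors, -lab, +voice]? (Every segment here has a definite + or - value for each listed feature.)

ʐ, ð, d, dʒ, ɖ, r, dz

Among the inventory, the [-lateral] segments are /ɸ, w, ʃ, b, β, ʐ, m, ð, s, d, dʒ, q, ɥ, k, c, ʁ, ɖ, t, r, χ, x, tʃ, v, θ, f, ts, dz/.
Among these, [-dorsal] gives /ɸ, ʃ, b, β, ʐ, m, ð, s, d, dʒ, ɖ, t, r, tʃ, v, θ, f, ts, dz/.
Of those, [-labial] gives /ʃ, ʐ, ð, s, d, dʒ, ɖ, t, r, tʃ, θ, ts, dz/.
Then [+voice] leaves /ʐ, ð, d, dʒ, ɖ, r, dz/.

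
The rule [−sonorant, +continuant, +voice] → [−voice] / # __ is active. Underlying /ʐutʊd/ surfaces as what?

Only the initial segment /ʐ/ is both word-initial and matches the structural description. It is a voiced retroflex fricative, so [−sonorant, +continuant, +voice] holds; changing it to [−voice] with all other features held fixed yields /ʂ/ (voiceless retroflex fricative). No other segment meets both the structural description and the environment, so the output is [ʂutʊd].

[ʂutʊd]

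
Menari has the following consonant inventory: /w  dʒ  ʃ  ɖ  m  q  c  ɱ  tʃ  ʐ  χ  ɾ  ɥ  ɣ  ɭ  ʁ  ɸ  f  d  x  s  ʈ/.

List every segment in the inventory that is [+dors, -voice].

Eliminate segments failing any feature: /w, ɥ, ɣ, ʁ/ are [+voice]; /dʒ, ʃ, ɖ, m, ɱ, tʃ, ʐ, ɾ, ɭ, ɸ, f, d, s, ʈ/ are [-dorsal]. The remaining /q, c, χ, x/ satisfy [+dorsal], [-voice].

q, c, χ, x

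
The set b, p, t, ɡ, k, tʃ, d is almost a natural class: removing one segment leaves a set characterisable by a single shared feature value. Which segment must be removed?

/ɡ, k, b, p, d, t/ are all [−delayed release], but /tʃ/ (voiceless postalveolar affricate) is [+delayed release]. No other single segment can be removed to leave a set sharing one feature value that the removed segment lacks, so /tʃ/ is the odd one out.

tʃ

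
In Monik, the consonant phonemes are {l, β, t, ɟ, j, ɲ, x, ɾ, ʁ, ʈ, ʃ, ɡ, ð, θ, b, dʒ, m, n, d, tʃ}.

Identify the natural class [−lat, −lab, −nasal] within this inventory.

t, ɟ, j, x, ɾ, ʁ, ʈ, ʃ, ɡ, ð, θ, dʒ, d, tʃ

Among the inventory, the [−lateral] segments are /β, t, ɟ, j, ɲ, x, ɾ, ʁ, ʈ, ʃ, ɡ, ð, θ, b, dʒ, m, n, d, tʃ/.
Of those, [−labial] gives /t, ɟ, j, ɲ, x, ɾ, ʁ, ʈ, ʃ, ɡ, ð, θ, dʒ, n, d, tʃ/.
Among these, [−nasal] leaves /t, ɟ, j, x, ɾ, ʁ, ʈ, ʃ, ɡ, ð, θ, dʒ, d, tʃ/.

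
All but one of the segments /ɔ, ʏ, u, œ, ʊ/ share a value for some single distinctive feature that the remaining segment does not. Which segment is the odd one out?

[tense] groups all but one: /ɔ, ʊ, ʏ, œ/ share [-tense] while /u/ (high back rounded tense vowel) alone is [+tense]. Removing any other segment would not leave a single-feature class that excludes it.

u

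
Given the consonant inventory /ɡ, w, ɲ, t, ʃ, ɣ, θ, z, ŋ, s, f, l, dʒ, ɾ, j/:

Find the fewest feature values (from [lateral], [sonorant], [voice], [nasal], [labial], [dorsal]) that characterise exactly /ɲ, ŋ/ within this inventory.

[+nasal]

Every target segment is [+nasal] and no other inventory member is, so one feature is enough.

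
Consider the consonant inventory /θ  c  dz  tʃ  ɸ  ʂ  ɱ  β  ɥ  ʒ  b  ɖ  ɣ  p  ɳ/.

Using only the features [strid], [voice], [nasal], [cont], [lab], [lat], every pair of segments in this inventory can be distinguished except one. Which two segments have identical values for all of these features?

ɥ, β

Both /ɥ/ and /β/ are [−strident], [+voice], [−nasal], [+continuant], [+labial], [−lateral]. Since the list omits [sonorant], [round] and [dorsal] — which do distinguish the labial-palatal glide from the voiced bilabial fricative — this pair collapses; all other pairs remain distinct.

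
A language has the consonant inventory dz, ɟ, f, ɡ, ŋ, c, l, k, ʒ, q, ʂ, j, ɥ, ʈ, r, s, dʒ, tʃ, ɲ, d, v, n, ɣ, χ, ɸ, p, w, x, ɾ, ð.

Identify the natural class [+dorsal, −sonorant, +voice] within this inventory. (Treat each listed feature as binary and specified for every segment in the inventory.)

Eliminate segments failing any feature: /dz, f, l, ʒ, ʂ, ʈ, r, s, dʒ, tʃ, d, v, n, ɸ, p, ɾ, ð/ are [−dorsal]; /ŋ, j, ɥ, ɲ, w/ are [+sonorant]; /c, k, q, χ, x/ are [−voice]. The remaining /ɟ, ɡ, ɣ/ satisfy [+dorsal], [−sonorant], [+voice].

ɟ, ɡ, ɣ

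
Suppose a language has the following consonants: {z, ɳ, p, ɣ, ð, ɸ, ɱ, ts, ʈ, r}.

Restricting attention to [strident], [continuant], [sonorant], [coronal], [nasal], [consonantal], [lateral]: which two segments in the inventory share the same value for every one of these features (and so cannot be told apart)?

ɣ, ɸ

On the given features, /ɣ/ and /ɸ/ have an identical profile: [-strident], [+continuant], [-sonorant], [-coronal], [-nasal], [+consonantal], [-lateral]. No other two segments in the inventory coincide on all 7 features. (They do differ in [voice], [labial] and [dorsal], which are not among the given features.)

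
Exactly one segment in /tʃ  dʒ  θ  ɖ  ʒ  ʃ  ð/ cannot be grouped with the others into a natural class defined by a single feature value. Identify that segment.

ɖ

/ʃ, θ, ð, tʃ, ʒ, dʒ/ are all [+distributed], but /ɖ/ (voiced retroflex stop) is [-distributed]. No other single segment can be removed to leave a set sharing one feature value that the removed segment lacks, so /ɖ/ is the odd one out.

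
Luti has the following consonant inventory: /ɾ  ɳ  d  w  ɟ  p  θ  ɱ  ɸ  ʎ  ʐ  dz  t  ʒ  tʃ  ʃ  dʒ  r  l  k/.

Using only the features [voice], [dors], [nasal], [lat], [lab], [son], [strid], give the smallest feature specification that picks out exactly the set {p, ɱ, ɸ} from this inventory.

Every target segment is [+labial], [−dorsal]; each remaining inventory member fails at least one of these. Each conjunct is needed — [−dorsal] alone would also admit /ɾ, ɳ, d, θ, …/; [+labial] alone would also admit /w/ — and no other single listed feature has exactly this extension, so two is the minimum.

[+lab, −dors]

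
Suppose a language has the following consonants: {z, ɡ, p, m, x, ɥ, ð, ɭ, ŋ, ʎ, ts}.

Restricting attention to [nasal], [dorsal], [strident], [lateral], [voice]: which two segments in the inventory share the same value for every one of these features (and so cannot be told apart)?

ɡ, ɥ

On the given features, /ɡ/ and /ɥ/ have an identical profile: [−nasal], [+dorsal], [−strident], [−lateral], [+voice]. No other two segments in the inventory coincide on all 5 features. (They do differ in [sonorant], [continuant], [labial], [round] and [back], which are not among the given features.)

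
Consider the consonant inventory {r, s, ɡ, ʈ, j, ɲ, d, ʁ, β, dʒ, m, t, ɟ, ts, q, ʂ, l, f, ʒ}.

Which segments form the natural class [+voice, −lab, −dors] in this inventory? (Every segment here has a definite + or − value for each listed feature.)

r, d, dʒ, l, ʒ

Eliminate segments failing any feature: /s, ʈ, t, ts, q, ʂ, f/ are [−voice]; /ɡ, j, ɲ, ʁ, ɟ/ are [+dorsal]; /β, m/ are [+labial]. The remaining /r, d, dʒ, l, ʒ/ satisfy [+voice], [−labial], [−dorsal].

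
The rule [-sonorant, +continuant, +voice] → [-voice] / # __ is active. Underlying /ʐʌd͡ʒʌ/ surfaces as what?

/ʐ/ satisfies [-sonorant, +continuant, +voice] and sits in # __. The [-voice] counterpart of the voiced retroflex fricative is /ʂ/. Other segments in /ʐʌd͡ʒʌ/ either fail the structural description or are not in the environment, so the surface form is [ʂʌd͡ʒʌ].

[ʂʌd͡ʒʌ]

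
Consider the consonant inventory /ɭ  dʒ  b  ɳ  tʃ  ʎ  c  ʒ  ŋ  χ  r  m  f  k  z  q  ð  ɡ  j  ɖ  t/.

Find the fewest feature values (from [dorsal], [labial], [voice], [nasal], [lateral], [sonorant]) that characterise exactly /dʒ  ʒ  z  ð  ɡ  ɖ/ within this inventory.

[−sonorant, +voice, −labial]

/dʒ, ʒ, z, ð, ɡ, ɖ/ are all [−sonorant], [+voice], [−labial], and no other segment in the inventory matches all three values. Dropping any one of them over-generates: [+voice, −labial] alone would also admit /ɭ, ɳ, ʎ, ŋ, …/; [−sonorant, −labial] alone would also admit /tʃ, c, χ, k, …/; [−sonorant, +voice] alone would also admit /b/. No other combination of two listed features picks out exactly this set either, so fewer than three features will not do.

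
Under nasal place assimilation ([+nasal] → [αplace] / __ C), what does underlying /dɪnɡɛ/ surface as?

The only nasal preceding a consonant is /n/ before /ɡ/. /ɡ/ is [+dorsal], so /n/ → /ŋ/, giving [dɪŋɡɛ].

[dɪŋɡɛ]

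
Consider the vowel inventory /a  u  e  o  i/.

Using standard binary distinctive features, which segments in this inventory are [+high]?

The [+high] segments here are /u, i/; the remaining /a, e, o/ are [−high].

u, i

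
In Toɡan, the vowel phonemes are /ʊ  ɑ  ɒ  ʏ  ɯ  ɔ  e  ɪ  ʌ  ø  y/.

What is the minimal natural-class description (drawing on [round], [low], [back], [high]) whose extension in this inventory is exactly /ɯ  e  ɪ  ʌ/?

The class [−low], [−round] has exactly /ɯ, e, ɪ, ʌ/ as its extension in this inventory. No smaller conjunction from the listed features achieves this: [−round] alone would also admit /ɑ/; [−low] alone would also admit /ʊ, ʏ, ɔ, ø, …/; and checking the remaining single features turns up none with this extension.

[−low, −round]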